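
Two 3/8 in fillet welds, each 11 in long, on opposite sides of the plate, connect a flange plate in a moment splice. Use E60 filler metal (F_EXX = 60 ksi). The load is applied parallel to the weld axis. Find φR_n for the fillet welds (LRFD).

φR_n ≈ 157 kip

Effective throat t_e = 0.707 × 0.375 = 0.2651 in.
Total length L = 22 in; A_we = 0.2651 × 22 = 5.833 in².
F_nw = 0.6 F_EXX = 0.6 × 60 = 36 ksi.
φR_n = 0.75 × 36 × 5.833 = 157.5 kip.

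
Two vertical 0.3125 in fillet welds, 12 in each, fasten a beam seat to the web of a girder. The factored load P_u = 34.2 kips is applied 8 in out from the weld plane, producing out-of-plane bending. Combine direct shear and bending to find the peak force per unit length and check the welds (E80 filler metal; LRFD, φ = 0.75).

f_max ≈ 5.88 kip/in; adequate

E80XX → F_EXX = 80 ksi.
L_w = 2 × 12 = 24 in; section modulus (unit throat) S = 2 × L²/6 = 48 in².
Direct shear f_v = P/L_w = 34.2/24 = 1.425 kip/in.
Moment M = P × e = 34.2 × 8 = 273.6 kip·in; bending f_b = M/S = 5.7 kip/in.
f_max = √(f_v² + f_b²) = √(1.425² + 5.7²) = 5.875 kip/in.
φr_n = 0.75 × 0.6 × 80 × (0.707 × 0.3125) = 7.954 kip/in → adequate.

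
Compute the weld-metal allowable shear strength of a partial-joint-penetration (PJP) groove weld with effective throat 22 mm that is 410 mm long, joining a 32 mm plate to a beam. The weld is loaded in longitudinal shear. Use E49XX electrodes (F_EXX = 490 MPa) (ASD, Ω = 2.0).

R_n/Ω ≈ 1330 kN

Effective throat (given) t_e = 22 mm.
A_we = 22 × 410 = 9020 mm².
F_nw = 0.6 F_EXX = 294 MPa.
R_n/Ω = (294 × 9020) / 2.0 × 10⁻³ = 1326 kN.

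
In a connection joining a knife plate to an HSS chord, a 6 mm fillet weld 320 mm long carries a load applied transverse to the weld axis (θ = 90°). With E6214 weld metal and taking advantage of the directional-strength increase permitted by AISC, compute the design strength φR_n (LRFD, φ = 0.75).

E62XX → F_EXX = 620 MPa.
t_e = 0.707 × 6 = 4.242 mm; A_we = 4.242 × 320 = 1357 mm².
Directional factor: 1.0 + 0.5 sin^1.5(90°) = 1.5.
F_nw = 0.6 × 620 × 1.5 = 558 MPa.
φR_n = 0.75 × 558 × 1357 × 10⁻³ = 568.1 kN.

φR_n ≈ 568 kN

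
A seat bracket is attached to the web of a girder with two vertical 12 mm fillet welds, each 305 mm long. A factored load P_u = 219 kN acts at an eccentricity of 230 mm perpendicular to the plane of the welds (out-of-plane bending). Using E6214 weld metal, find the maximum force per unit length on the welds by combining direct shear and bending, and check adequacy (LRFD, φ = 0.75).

E62XX → F_EXX = 620 MPa.
L_w = 2 × 305 = 610 mm; section modulus (unit throat) S = 2 × L²/6 = 31010 mm².
Direct shear f_v = P/L_w = 219×10³/610 = 359 N/mm.
Moment M = P × e = 219×10³ × 230 = 50370000 N·mm; bending f_b = M/S = 1624 N/mm.
f_max = √(f_v² + f_b²) = √(359² + 1624²) = 1664 N/mm.
φr_n = 0.75 × 0.6 × 620 × (0.707 × 12) = 2367 N/mm → adequate.

f_max ≈ 1660 N/mm; adequate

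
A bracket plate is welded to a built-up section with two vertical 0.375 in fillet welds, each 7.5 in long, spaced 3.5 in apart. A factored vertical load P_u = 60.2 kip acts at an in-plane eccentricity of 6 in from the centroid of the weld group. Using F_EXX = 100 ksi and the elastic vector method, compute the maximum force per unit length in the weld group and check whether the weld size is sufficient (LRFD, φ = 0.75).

f_max ≈ 15 kip/in; NOT adequate

Total weld length L_w = 15 in. Treat welds as unit-width lines.
Polar moment about centroid: J = 2[d³/12 + d(b/2)²] = 2[7.5³/12 + 7.5×1.75²] = 116.2 in³.
Direct shear f_v = P/L_w = 60.2 / 15 = 4.013 kip/in (vertical).
Torsion M = P·e = 60.2 × 6 = 361.2 kip·in.
Critical point at (x, y) = (1.75, 3.75) from centroid. f_tx = M·y/J = 11.65 kip/in; f_ty = M·x/J = 5.437 kip/in.
Resultant f_max = √[f_tx² + (f_v + f_ty)²] = √[11.65² + (4.013 + 5.437)²] = 15 kip/in.
Capacity per unit length: φr_n = 0.75 × 0.6 × 100 × (0.707 × 0.375) = 11.93 kip/in.
15 > 11.93 → NOT adequate.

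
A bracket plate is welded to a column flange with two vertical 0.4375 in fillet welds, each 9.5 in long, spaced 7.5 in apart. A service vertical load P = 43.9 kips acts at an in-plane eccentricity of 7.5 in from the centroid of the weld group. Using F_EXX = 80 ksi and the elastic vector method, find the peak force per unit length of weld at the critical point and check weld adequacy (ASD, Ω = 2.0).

Total weld length L_w = 19 in. Treat welds as unit-width lines.
Polar moment about centroid: J = 2[d³/12 + d(b/2)²] = 2[9.5³/12 + 9.5×3.75²] = 410.1 in³.
Direct shear f_v = P/L_w = 43.9 / 19 = 2.311 kip/in (vertical).
Torsion M = P·e = 43.9 × 7.5 = 329.25 kip·in.
Critical point at (x, y) = (3.75, 4.75) from centroid. f_tx = M·y/J = 3.814 kip/in; f_ty = M·x/J = 3.011 kip/in.
Resultant f_max = √[f_tx² + (f_v + f_ty)²] = √[3.814² + (2.311 + 3.011)²] = 6.547 kip/in.
Capacity per unit length: r_n/Ω = (1/2.0) × 0.6 × 80 × (0.707 × 0.4375) = 7.423 kip/in.
6.547 ≤ 7.423 → adequate.

f_max ≈ 6.55 kip/in; adequate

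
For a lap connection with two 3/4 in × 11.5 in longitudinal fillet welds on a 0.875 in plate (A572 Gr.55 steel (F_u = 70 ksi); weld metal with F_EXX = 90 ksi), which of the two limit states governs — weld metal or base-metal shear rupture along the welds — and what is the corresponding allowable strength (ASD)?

t_e = 0.707 × 0.75 = 0.5302 in; L = 23 in.
Weld metal: R_n/Ω = (1/2.0) × 0.6 × 90 × 0.5302 × 23 = 329.3 kip.
Base metal (shear rupture): R_n/Ω = (1/2.0) × 0.6 × 70 × 0.875 × 23 = 422.6 kip.
Governing: weld metal.

R_n/Ω ≈ 329 kip (weld metal governs)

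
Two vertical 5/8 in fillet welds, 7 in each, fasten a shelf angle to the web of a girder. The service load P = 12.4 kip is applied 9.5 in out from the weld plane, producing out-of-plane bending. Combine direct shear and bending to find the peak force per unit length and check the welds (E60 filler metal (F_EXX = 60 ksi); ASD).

L_w = 2 × 7 = 14 in; section modulus (unit throat) S = 2 × L²/6 = 16.33 in².
Direct shear f_v = P/L_w = 12.4/14 = 0.8857 kip/in.
Moment M = P × e = 12.4 × 9.5 = 117.8 kip·in; bending f_b = M/S = 7.212 kip/in.
f_max = √(f_v² + f_b²) = √(0.8857² + 7.212²) = 7.266 kip/in.
r_n/Ω = (1/2.0) × 0.6 × 60 × (0.707 × 0.625) = 7.954 kip/in → adequate.

f_max ≈ 7.27 kip/in; adequate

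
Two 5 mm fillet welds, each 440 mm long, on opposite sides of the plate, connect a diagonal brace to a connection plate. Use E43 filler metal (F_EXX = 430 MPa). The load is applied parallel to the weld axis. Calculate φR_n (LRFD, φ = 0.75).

Effective throat t_e = 0.707 × 5 = 3.535 mm.
Total length L = 880 mm; A_we = 3.535 × 880 = 3111 mm².
F_nw = 0.6 F_EXX = 0.6 × 430 = 258 MPa.
φR_n = 0.75 × 258 × 3111 × 10⁻³ = 601.9 kN.

φR_n ≈ 602 kN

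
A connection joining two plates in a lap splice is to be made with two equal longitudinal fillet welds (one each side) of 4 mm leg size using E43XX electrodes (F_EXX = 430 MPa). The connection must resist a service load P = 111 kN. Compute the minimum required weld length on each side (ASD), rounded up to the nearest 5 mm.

Throat t_e = 0.707 × 4 = 2.828 mm.
r_n/Ω = (0.6 × 430 × 2.828) / 2.0 = 364.8 N/mm = 0.3648 kN/mm.
L_req = P / (r_n/Ω) = 111 / 0.3648 = 304.3 mm total.
Per side: 304.3 / 2 = 152.1 mm.
Round up → use L = 155 mm on each side.

L = 155 mm on each side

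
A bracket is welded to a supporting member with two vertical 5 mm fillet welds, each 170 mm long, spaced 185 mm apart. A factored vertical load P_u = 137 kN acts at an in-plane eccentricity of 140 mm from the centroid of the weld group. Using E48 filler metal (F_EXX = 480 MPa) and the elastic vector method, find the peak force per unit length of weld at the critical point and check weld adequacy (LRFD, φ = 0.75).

Total weld length L_w = 340 mm. Treat welds as unit-width lines.
Polar moment about centroid: J = 2[d³/12 + d(b/2)²] = 2[170³/12 + 170×92.5²] = 3728000 mm³.
Direct shear f_v = P/L_w = 137×10³ / 340 = 402.9 N/mm (vertical).
Torsion M = P·e = 137×10³ × 140 = 19180000 N·mm.
Critical point at (x, y) = (92.5, 85) from centroid. f_tx = M·y/J = 437.3 N/mm; f_ty = M·x/J = 475.9 N/mm.
Resultant f_max = √[f_tx² + (f_v + f_ty)²] = √[437.3² + (402.9 + 475.9)²] = 981.6 N/mm.
Capacity per unit length: φr_n = 0.75 × 0.6 × 480 × (0.707 × 5) = 763.6 N/mm.
981.6 > 763.6 → NOT adequate.

f_max ≈ 982 N/mm; NOT adequate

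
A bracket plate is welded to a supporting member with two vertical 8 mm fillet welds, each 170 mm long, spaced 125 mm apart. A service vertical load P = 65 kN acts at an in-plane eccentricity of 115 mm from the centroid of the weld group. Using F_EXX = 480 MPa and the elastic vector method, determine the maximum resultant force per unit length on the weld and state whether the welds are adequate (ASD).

f_max ≈ 505 N/mm; adequate

Total weld length L_w = 340 mm. Treat welds as unit-width lines.
Polar moment about centroid: J = 2[d³/12 + d(b/2)²] = 2[170³/12 + 170×62.5²] = 2147000 mm³.
Direct shear f_v = P/L_w = 65×10³ / 340 = 191.2 N/mm (vertical).
Torsion M = P·e = 65×10³ × 115 = 7475000 N·mm.
Critical point at (x, y) = (62.5, 85) from centroid. f_tx = M·y/J = 295.9 N/mm; f_ty = M·x/J = 217.6 N/mm.
Resultant f_max = √[f_tx² + (f_v + f_ty)²] = √[295.9² + (191.2 + 217.6)²] = 504.7 N/mm.
Capacity per unit length: r_n/Ω = (1/2.0) × 0.6 × 480 × (0.707 × 8) = 814.5 N/mm.
504.7 ≤ 814.5 → adequate.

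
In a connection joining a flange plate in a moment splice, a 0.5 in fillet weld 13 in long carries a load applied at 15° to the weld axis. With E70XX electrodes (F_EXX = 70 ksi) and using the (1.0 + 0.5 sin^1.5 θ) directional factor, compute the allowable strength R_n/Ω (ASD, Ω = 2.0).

t_e = 0.707 × 0.5 = 0.3535 in; A_we = 0.3535 × 13 = 4.595 in².
Directional factor: 1.0 + 0.5 sin^1.5(15°) = 1.066.
F_nw = 0.6 × 70 × 1.066 = 44.77 ksi.
R_n/Ω = (44.77 × 4.595) / 2.0 = 102.9 kip.

R_n/Ω ≈ 103 kip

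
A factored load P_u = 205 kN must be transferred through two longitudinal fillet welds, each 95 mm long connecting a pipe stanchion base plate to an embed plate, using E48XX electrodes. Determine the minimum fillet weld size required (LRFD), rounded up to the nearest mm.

w = 8 mm

E48XX → F_EXX = 480 MPa.
Total weld length L = 190 mm.
Required throat t_e = P_u / (φ × 0.6 F_EXX × L) = 205 / (0.75 × 0.6 × 480 × 190 × 10⁻³) = 4.995 mm.
Required leg w = t_e / 0.707 = 7.065 mm → use 8 mm.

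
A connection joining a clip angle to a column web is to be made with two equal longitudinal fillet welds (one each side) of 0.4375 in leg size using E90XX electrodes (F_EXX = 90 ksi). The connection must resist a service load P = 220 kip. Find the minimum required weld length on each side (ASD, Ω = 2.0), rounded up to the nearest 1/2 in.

Throat t_e = 0.707 × 0.4375 = 0.3093 in.
r_n/Ω = (0.6 × 90 × 0.3093) / 2.0 = 8.351 kip/in.
L_req = P / (r_n/Ω) = 220 / 8.351 = 26.34 in total.
Per side: 26.34 / 2 = 13.17 in.
Round up → use L = 13.5 in on each side.

L = 13.5 in on each side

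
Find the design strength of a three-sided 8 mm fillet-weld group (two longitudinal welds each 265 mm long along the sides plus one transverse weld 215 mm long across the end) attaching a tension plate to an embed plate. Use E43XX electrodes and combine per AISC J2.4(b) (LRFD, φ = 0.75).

E43XX → F_EXX = 430 MPa.
t_e = 0.707 × 8 = 5.656 mm.
R_nwl = 0.6 × 430 × 5.656 × 530 × 10⁻³ = 773.4 kN (longitudinal, 2 welds).
R_nwt = 0.6 × 430 × 5.656 × 215 × 10⁻³ = 313.7 kN (transverse, base value).
(i) R_nwl + R_nwt = 1087 kN; (ii) 0.85 R_nwl + 1.5 R_nwt = 1128 kN.
R_n = max = 1128 kN [governs: (ii)]; φR_n = 846 kN.

φR_n ≈ 846 kN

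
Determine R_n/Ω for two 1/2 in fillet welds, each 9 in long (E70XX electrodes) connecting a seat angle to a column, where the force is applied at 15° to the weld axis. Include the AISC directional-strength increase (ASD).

R_n/Ω ≈ 142 kip

E70XX → F_EXX = 70 ksi.
t_e = 0.707 × 0.5 = 0.3535 in; A_we = 0.3535 × 18 = 6.363 in².
Directional factor: 1.0 + 0.5 sin^1.5(15°) = 1.066.
F_nw = 0.6 × 70 × 1.066 = 44.77 ksi.
R_n/Ω = (44.77 × 6.363) / 2.0 = 142.4 kip.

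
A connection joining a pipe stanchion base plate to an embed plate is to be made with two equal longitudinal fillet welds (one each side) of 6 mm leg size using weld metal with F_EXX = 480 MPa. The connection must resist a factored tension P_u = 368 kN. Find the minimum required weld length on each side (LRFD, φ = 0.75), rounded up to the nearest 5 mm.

Throat t_e = 0.707 × 6 = 4.242 mm.
φr_n = 0.75 × 0.6 × 480 × 4.242 × 10⁻³ = 0.9163 kN/mm.
L_req = P_u / φr_n = 368 / 0.9163 = 401.6 mm total.
Per side: 401.6 / 2 = 200.8 mm.
Round up → use L = 205 mm on each side.

L = 205 mm on each side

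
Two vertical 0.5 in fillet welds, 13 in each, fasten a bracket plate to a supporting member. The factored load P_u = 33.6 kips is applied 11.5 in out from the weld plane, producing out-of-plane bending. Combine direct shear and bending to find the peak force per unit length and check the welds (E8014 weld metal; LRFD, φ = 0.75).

f_max ≈ 6.98 kip/in; adequate

E80XX → F_EXX = 80 ksi.
L_w = 2 × 13 = 26 in; section modulus (unit throat) S = 2 × L²/6 = 56.33 in².
Direct shear f_v = P/L_w = 33.6/26 = 1.292 kip/in.
Moment M = P × e = 33.6 × 11.5 = 386.4 kip·in; bending f_b = M/S = 6.859 kip/in.
f_max = √(f_v² + f_b²) = √(1.292² + 6.859²) = 6.98 kip/in.
φr_n = 0.75 × 0.6 × 80 × (0.707 × 0.5) = 12.73 kip/in → adequate.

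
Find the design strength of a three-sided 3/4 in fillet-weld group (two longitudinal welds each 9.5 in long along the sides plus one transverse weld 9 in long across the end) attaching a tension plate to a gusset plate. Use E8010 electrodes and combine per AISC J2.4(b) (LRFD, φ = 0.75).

φR_n ≈ 566 kips

E80XX → F_EXX = 80 ksi.
t_e = 0.707 × 0.75 = 0.5302 in.
R_nwl = 0.6 × 80 × 0.5302 × 19 = 483.6 kips (longitudinal, 2 welds).
R_nwt = 0.6 × 80 × 0.5302 × 9 = 229.1 kips (transverse, base value).
(i) R_nwl + R_nwt = 712.7 kips; (ii) 0.85 R_nwl + 1.5 R_nwt = 754.7 kips.
R_n = max = 754.7 kips [governs: (ii)]; φR_n = 566 kips.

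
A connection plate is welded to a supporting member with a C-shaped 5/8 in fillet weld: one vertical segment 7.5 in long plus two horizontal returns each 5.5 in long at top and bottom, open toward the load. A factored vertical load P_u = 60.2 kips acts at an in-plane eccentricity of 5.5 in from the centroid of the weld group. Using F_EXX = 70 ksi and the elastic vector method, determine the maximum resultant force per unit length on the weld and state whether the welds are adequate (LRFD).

Total weld length L_w = 18.5 in. Treat welds as unit-width lines.
Centroid: x̄ = 2×5.5×2.75 / 18.5 = 1.635 in from the vertical weld.
Polar moment about centroid: J = I_x + I_y = [7.5³/12 + 2×5.5×3.75²] + [7.5×1.635² + 2(5.5³/12 + 5.5×1.115²)] = 251.3 in³.
Direct shear f_v = P/L_w = 60.2 / 18.5 = 3.254 kip/in (vertical).
Torsion M = P·e = 60.2 × 5.5 = 331.1 kip·in.
Critical point at (x, y) = (3.865, 3.75) from centroid. f_tx = M·y/J = 4.941 kip/in; f_ty = M·x/J = 5.092 kip/in.
Resultant f_max = √[f_tx² + (f_v + f_ty)²] = √[4.941² + (3.254 + 5.092)²] = 9.699 kip/in.
Capacity per unit length: φr_n = 0.75 × 0.6 × 70 × (0.707 × 0.625) = 13.92 kip/in.
9.699 ≤ 13.92 → adequate.

f_max ≈ 9.7 kip/in; adequate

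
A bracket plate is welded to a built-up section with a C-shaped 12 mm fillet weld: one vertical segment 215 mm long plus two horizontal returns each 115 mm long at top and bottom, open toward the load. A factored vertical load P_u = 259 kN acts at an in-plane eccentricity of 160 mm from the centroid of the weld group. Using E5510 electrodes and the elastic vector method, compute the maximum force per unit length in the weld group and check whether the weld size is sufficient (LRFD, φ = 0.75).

E55XX → F_EXX = 550 MPa.
Total weld length L_w = 445 mm. Treat welds as unit-width lines.
Centroid: x̄ = 2×115×57.5 / 445 = 29.72 mm from the vertical weld.
Polar moment about centroid: J = I_x + I_y = [215³/12 + 2×115×107.5²] + [215×29.72² + 2(115³/12 + 115×27.78²)] = 4107000 mm³.
Direct shear f_v = P/L_w = 259×10³ / 445 = 582 N/mm (vertical).
Torsion M = P·e = 259×10³ × 160 = 41440000 N·mm.
Critical point at (x, y) = (85.28, 107.5) from centroid. f_tx = M·y/J = 1085 N/mm; f_ty = M·x/J = 860.5 N/mm.
Resultant f_max = √[f_tx² + (f_v + f_ty)²] = √[1085² + (582 + 860.5)²] = 1805 N/mm.
Capacity per unit length: φr_n = 0.75 × 0.6 × 550 × (0.707 × 12) = 2100 N/mm.
1805 ≤ 2100 → adequate.

f_max ≈ 1800 N/mm; adequate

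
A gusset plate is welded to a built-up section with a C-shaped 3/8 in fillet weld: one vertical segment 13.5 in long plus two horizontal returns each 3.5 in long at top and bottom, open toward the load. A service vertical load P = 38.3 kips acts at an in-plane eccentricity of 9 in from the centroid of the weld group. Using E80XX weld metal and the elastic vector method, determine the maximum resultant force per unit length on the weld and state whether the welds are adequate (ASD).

E80XX → F_EXX = 80 ksi.
Total weld length L_w = 20.5 in. Treat welds as unit-width lines.
Centroid: x̄ = 2×3.5×1.75 / 20.5 = 0.5976 in from the vertical weld.
Polar moment about centroid: J = I_x + I_y = [13.5³/12 + 2×3.5×6.75²] + [13.5×0.5976² + 2(3.5³/12 + 3.5×1.152²)] = 545.2 in³.
Direct shear f_v = P/L_w = 38.3 / 20.5 = 1.868 kip/in (vertical).
Torsion M = P·e = 38.3 × 9 = 344.7 kip·in.
Critical point at (x, y) = (2.902, 6.75) from centroid. f_tx = M·y/J = 4.267 kip/in; f_ty = M·x/J = 1.835 kip/in.
Resultant f_max = √[f_tx² + (f_v + f_ty)²] = √[4.267² + (1.868 + 1.835)²] = 5.65 kip/in.
Capacity per unit length: r_n/Ω = (1/2.0) × 0.6 × 80 × (0.707 × 0.375) = 6.363 kip/in.
5.65 ≤ 6.363 → adequate.

f_max ≈ 5.65 kip/in; adequate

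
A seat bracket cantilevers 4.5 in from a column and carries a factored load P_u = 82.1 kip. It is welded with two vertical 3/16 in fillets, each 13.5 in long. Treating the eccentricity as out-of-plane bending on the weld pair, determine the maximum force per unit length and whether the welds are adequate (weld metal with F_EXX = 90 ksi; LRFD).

L_w = 2 × 13.5 = 27 in; section modulus (unit throat) S = 2 × L²/6 = 60.75 in².
Direct shear f_v = P/L_w = 82.1/27 = 3.041 kip/in.
Moment M = P × e = 82.1 × 4.5 = 369.45 kip·in; bending f_b = M/S = 6.081 kip/in.
f_max = √(f_v² + f_b²) = √(3.041² + 6.081²) = 6.799 kip/in.
φr_n = 0.75 × 0.6 × 90 × (0.707 × 0.1875) = 5.369 kip/in → NOT adequate.

f_max ≈ 6.8 kip/in; NOT adequate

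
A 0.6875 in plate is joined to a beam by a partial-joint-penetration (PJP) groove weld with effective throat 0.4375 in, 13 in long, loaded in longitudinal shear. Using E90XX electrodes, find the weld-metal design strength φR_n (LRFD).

φR_n ≈ 230 kips

E90XX → F_EXX = 90 ksi.
Effective throat (given) t_e = 0.4375 in.
A_we = 0.4375 × 13 = 5.688 in².
F_nw = 0.6 F_EXX = 54 ksi.
φR_n = 0.75 × 54 × 5.688 = 230.3 kips.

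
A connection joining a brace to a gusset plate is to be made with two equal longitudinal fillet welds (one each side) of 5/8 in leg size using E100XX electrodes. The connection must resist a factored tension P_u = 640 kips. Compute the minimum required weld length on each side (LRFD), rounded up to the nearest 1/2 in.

L = 16.5 in on each side

E100XX → F_EXX = 100 ksi.
Throat t_e = 0.707 × 0.625 = 0.4419 in.
φr_n = 0.75 × 0.6 × 100 × 0.4419 = 19.88 kips/in.
L_req = P_u / φr_n = 640 / 19.88 = 32.19 in total.
Per side: 32.19 / 2 = 16.09 in.
Round up → use L = 16.5 in on each side.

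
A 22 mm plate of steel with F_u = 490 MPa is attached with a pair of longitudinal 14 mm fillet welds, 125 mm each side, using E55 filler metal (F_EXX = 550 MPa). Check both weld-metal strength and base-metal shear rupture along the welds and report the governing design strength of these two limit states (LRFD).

t_e = 0.707 × 14 = 9.898 mm; L = 250 mm.
Weld metal: φR_n = 0.75 × 0.6 × 550 × 9.898 × 250 × 10⁻³ = 612.4 kN.
Base metal (shear rupture): φR_n = 0.75 × 0.6 × 490 × 22 × 250 × 10⁻³ = 1213 kN.
Governing: weld metal.

φR_n ≈ 612 kN (weld metal governs)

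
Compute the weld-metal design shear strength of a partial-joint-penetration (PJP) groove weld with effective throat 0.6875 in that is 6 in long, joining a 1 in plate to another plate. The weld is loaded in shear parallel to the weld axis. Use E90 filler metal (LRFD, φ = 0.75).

E90XX → F_EXX = 90 ksi.
Effective throat (given) t_e = 0.6875 in.
A_we = 0.6875 × 6 = 4.125 in².
F_nw = 0.6 F_EXX = 54 ksi.
φR_n = 0.75 × 54 × 4.125 = 167.1 kip.

φR_n ≈ 167 kip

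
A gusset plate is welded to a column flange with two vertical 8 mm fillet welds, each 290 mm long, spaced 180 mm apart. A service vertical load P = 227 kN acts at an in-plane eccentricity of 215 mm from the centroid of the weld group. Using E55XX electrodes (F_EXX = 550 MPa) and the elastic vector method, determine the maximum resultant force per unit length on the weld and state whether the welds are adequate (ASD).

f_max ≈ 1200 N/mm; NOT adequate

Total weld length L_w = 580 mm. Treat welds as unit-width lines.
Polar moment about centroid: J = 2[d³/12 + d(b/2)²] = 2[290³/12 + 290×90²] = 8763000 mm³.
Direct shear f_v = P/L_w = 227×10³ / 580 = 391.4 N/mm (vertical).
Torsion M = P·e = 227×10³ × 215 = 48805000 N·mm.
Critical point at (x, y) = (90, 145) from centroid. f_tx = M·y/J = 807.6 N/mm; f_ty = M·x/J = 501.3 N/mm.
Resultant f_max = √[f_tx² + (f_v + f_ty)²] = √[807.6² + (391.4 + 501.3)²] = 1204 N/mm.
Capacity per unit length: r_n/Ω = (1/2.0) × 0.6 × 550 × (0.707 × 8) = 933.2 N/mm.
1204 > 933.2 → NOT adequate.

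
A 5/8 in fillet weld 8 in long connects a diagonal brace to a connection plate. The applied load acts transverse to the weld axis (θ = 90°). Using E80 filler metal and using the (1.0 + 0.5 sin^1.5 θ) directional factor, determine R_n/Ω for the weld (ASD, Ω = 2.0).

E80XX → F_EXX = 80 ksi.
t_e = 0.707 × 0.625 = 0.4419 in; A_we = 0.4419 × 8 = 3.535 in².
Directional factor: 1.0 + 0.5 sin^1.5(90°) = 1.5.
F_nw = 0.6 × 80 × 1.5 = 72 ksi.
R_n/Ω = (72 × 3.535) / 2.0 = 127.3 kips.

R_n/Ω ≈ 127 kips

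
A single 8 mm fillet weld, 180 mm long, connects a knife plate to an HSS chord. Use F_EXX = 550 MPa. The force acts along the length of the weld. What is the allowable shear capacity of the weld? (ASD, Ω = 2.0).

R_n/Ω ≈ 168 kN

Effective throat t_e = 0.707 × 8 = 5.656 mm.
Total length L = 180 mm; A_we = 5.656 × 180 = 1018 mm².
F_nw = 0.6 F_EXX = 0.6 × 550 = 330 MPa.
R_n = 330 × 1018 × 10⁻³ = 336 kN; R_n/Ω = 336/2.0 = 168 kN.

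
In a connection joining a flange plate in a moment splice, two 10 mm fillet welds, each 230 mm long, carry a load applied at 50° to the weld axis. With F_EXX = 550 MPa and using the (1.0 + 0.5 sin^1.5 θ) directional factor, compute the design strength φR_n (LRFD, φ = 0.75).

t_e = 0.707 × 10 = 7.07 mm; A_we = 7.07 × 460 = 3252 mm².
Directional factor: 1.0 + 0.5 sin^1.5(50°) = 1.335.
F_nw = 0.6 × 550 × 1.335 = 440.6 MPa.
φR_n = 0.75 × 440.6 × 3252 × 10⁻³ = 1075 kN.

φR_n ≈ 1070 kN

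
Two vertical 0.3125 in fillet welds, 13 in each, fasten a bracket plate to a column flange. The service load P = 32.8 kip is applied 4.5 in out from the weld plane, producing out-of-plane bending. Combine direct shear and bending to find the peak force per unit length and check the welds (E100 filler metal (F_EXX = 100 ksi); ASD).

f_max ≈ 2.91 kip/in; adequate

L_w = 2 × 13 = 26 in; section modulus (unit throat) S = 2 × L²/6 = 56.33 in².
Direct shear f_v = P/L_w = 32.8/26 = 1.262 kip/in.
Moment M = P × e = 32.8 × 4.5 = 147.6 kip·in; bending f_b = M/S = 2.62 kip/in.
f_max = √(f_v² + f_b²) = √(1.262² + 2.62²) = 2.908 kip/in.
r_n/Ω = (1/2.0) × 0.6 × 100 × (0.707 × 0.3125) = 6.628 kip/in → adequate.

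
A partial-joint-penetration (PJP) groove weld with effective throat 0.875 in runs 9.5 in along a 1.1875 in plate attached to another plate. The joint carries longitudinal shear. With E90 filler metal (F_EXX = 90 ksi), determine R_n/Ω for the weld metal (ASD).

R_n/Ω ≈ 224 kip

Effective throat (given) t_e = 0.875 in.
A_we = 0.875 × 9.5 = 8.312 in².
F_nw = 0.6 F_EXX = 54 ksi.
R_n/Ω = (54 × 8.312) / 2.0 = 224.4 kip.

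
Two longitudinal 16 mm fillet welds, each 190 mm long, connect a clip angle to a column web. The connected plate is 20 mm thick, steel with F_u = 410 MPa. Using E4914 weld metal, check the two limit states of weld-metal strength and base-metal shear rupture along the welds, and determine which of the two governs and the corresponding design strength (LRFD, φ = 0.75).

φR_n ≈ 948 kN (weld metal governs)

E49XX → F_EXX = 490 MPa.
t_e = 0.707 × 16 = 11.31 mm; L = 380 mm.
Weld metal: φR_n = 0.75 × 0.6 × 490 × 11.31 × 380 × 10⁻³ = 947.8 kN.
Base metal (shear rupture): φR_n = 0.75 × 0.6 × 410 × 20 × 380 × 10⁻³ = 1402 kN.
Governing: weld metal.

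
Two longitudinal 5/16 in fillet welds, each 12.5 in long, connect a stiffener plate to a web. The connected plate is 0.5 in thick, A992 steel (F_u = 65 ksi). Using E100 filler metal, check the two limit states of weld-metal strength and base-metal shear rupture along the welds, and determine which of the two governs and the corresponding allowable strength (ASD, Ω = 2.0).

E100XX → F_EXX = 100 ksi.
t_e = 0.707 × 0.3125 = 0.2209 in; L = 25 in.
Weld metal: R_n/Ω = (1/2.0) × 0.6 × 100 × 0.2209 × 25 = 165.7 kips.
Base metal (shear rupture): R_n/Ω = (1/2.0) × 0.6 × 65 × 0.5 × 25 = 243.8 kips.
Governing: weld metal.

R_n/Ω ≈ 166 kips (weld metal governs)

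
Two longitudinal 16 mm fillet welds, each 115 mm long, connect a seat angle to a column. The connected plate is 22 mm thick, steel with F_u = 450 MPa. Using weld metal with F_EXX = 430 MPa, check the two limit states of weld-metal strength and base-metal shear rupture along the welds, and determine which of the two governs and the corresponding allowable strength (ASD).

R_n/Ω ≈ 336 kN (weld metal governs)

t_e = 0.707 × 16 = 11.31 mm; L = 230 mm.
Weld metal: R_n/Ω = (1/2.0) × 0.6 × 430 × 11.31 × 230 × 10⁻³ = 335.6 kN.
Base metal (shear rupture): R_n/Ω = (1/2.0) × 0.6 × 450 × 22 × 230 × 10⁻³ = 683.1 kN.
Governing: weld metal.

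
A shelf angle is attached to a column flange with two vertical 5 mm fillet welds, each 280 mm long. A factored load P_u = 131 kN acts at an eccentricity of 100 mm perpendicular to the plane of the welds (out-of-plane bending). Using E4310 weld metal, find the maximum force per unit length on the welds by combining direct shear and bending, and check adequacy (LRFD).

f_max ≈ 553 N/mm; adequate

E43XX → F_EXX = 430 MPa.
L_w = 2 × 280 = 560 mm; section modulus (unit throat) S = 2 × L²/6 = 26130 mm².
Direct shear f_v = P/L_w = 131×10³/560 = 233.9 N/mm.
Moment M = P × e = 131×10³ × 100 = 13100000 N·mm; bending f_b = M/S = 501.3 N/mm.
f_max = √(f_v² + f_b²) = √(233.9² + 501.3²) = 553.2 N/mm.
φr_n = 0.75 × 0.6 × 430 × (0.707 × 5) = 684 N/mm → adequate.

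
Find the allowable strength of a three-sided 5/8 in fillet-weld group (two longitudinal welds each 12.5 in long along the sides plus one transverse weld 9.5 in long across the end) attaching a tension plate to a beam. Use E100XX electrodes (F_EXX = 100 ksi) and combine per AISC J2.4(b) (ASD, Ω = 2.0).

t_e = 0.707 × 0.625 = 0.4419 in.
R_nwl = 0.6 × 100 × 0.4419 × 25 = 662.8 kips (longitudinal, 2 welds).
R_nwt = 0.6 × 100 × 0.4419 × 9.5 = 251.9 kips (transverse, base value).
(i) R_nwl + R_nwt = 914.7 kips; (ii) 0.85 R_nwl + 1.5 R_nwt = 941.2 kips.
R_n = max = 941.2 kips [governs: (ii)]; R_n/Ω = 470.6 kips.

R_n/Ω ≈ 471 kips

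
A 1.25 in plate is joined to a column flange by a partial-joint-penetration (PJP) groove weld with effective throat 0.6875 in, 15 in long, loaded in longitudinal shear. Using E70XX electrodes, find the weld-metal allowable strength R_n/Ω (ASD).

R_n/Ω ≈ 217 kips

E70XX → F_EXX = 70 ksi.
Effective throat (given) t_e = 0.6875 in.
A_we = 0.6875 × 15 = 10.31 in².
F_nw = 0.6 F_EXX = 42 ksi.
R_n/Ω = (42 × 10.31) / 2.0 = 216.6 kips.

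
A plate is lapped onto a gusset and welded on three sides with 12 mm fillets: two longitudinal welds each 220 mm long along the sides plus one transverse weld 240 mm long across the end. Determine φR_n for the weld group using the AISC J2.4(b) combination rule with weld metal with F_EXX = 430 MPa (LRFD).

φR_n ≈ 1200 kN

t_e = 0.707 × 12 = 8.484 mm.
R_nwl = 0.6 × 430 × 8.484 × 440 × 10⁻³ = 963.1 kN (longitudinal, 2 welds).
R_nwt = 0.6 × 430 × 8.484 × 240 × 10⁻³ = 525.3 kN (transverse, base value).
(i) R_nwl + R_nwt = 1488 kN; (ii) 0.85 R_nwl + 1.5 R_nwt = 1607 kN.
R_n = max = 1607 kN [governs: (ii)]; φR_n = 1205 kN.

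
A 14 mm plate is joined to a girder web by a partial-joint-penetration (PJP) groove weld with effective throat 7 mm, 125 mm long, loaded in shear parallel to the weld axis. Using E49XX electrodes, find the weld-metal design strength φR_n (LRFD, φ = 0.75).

E49XX → F_EXX = 490 MPa.
Effective throat (given) t_e = 7 mm.
A_we = 7 × 125 = 875 mm².
F_nw = 0.6 F_EXX = 294 MPa.
φR_n = 0.75 × 294 × 875 × 10⁻³ = 192.9 kN.

φR_n ≈ 193 kN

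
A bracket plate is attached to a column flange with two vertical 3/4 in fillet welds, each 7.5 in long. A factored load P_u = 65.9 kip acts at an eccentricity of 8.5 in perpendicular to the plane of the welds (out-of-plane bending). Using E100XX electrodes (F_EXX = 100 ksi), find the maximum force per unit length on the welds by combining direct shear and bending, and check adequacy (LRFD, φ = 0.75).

L_w = 2 × 7.5 = 15 in; section modulus (unit throat) S = 2 × L²/6 = 18.75 in².
Direct shear f_v = P/L_w = 65.9/15 = 4.393 kip/in.
Moment M = P × e = 65.9 × 8.5 = 560.15 kip·in; bending f_b = M/S = 29.87 kip/in.
f_max = √(f_v² + f_b²) = √(4.393² + 29.87²) = 30.2 kip/in.
φr_n = 0.75 × 0.6 × 100 × (0.707 × 0.75) = 23.86 kip/in → NOT adequate.

f_max ≈ 30.2 kip/in; NOT adequate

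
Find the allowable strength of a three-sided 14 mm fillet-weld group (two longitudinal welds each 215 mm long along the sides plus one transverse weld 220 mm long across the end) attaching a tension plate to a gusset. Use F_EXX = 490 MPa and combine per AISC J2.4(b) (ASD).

R_n/Ω ≈ 1010 kN

t_e = 0.707 × 14 = 9.898 mm.
R_nwl = 0.6 × 490 × 9.898 × 430 × 10⁻³ = 1251 kN (longitudinal, 2 welds).
R_nwt = 0.6 × 490 × 9.898 × 220 × 10⁻³ = 640.2 kN (transverse, base value).
(i) R_nwl + R_nwt = 1892 kN; (ii) 0.85 R_nwl + 1.5 R_nwt = 2024 kN.
R_n = max = 2024 kN [governs: (ii)]; R_n/Ω = 1012 kN.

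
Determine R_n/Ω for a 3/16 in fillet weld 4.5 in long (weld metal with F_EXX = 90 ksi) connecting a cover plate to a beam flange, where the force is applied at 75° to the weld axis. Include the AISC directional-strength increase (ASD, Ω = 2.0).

R_n/Ω ≈ 23.8 kips

t_e = 0.707 × 0.1875 = 0.1326 in; A_we = 0.1326 × 4.5 = 0.5965 in².
Directional factor: 1.0 + 0.5 sin^1.5(75°) = 1.475.
F_nw = 0.6 × 90 × 1.475 = 79.63 ksi.
R_n/Ω = (79.63 × 0.5965) / 2.0 = 23.75 kips.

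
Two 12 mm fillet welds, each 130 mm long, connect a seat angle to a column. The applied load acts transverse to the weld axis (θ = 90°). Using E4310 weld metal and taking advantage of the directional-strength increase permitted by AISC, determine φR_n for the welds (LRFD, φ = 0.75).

φR_n ≈ 640 kN

E43XX → F_EXX = 430 MPa.
t_e = 0.707 × 12 = 8.484 mm; A_we = 8.484 × 260 = 2206 mm².
Directional factor: 1.0 + 0.5 sin^1.5(90°) = 1.5.
F_nw = 0.6 × 430 × 1.5 = 387 MPa.
φR_n = 0.75 × 387 × 2206 × 10⁻³ = 640.2 kN.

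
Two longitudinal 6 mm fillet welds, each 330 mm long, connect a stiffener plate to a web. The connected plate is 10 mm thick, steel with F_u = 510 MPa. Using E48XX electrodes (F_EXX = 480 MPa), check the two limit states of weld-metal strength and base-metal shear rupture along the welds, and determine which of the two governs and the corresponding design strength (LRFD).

φR_n ≈ 605 kN (weld metal governs)

t_e = 0.707 × 6 = 4.242 mm; L = 660 mm.
Weld metal: φR_n = 0.75 × 0.6 × 480 × 4.242 × 660 × 10⁻³ = 604.7 kN.
Base metal (shear rupture): φR_n = 0.75 × 0.6 × 510 × 10 × 660 × 10⁻³ = 1515 kN.
Governing: weld metal.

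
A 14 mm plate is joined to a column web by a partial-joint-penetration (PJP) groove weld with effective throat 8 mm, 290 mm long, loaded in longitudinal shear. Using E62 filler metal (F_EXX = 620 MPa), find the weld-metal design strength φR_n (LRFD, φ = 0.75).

Effective throat (given) t_e = 8 mm.
A_we = 8 × 290 = 2320 mm².
F_nw = 0.6 F_EXX = 372 MPa.
φR_n = 0.75 × 372 × 2320 × 10⁻³ = 647.3 kN.

φR_n ≈ 647 kN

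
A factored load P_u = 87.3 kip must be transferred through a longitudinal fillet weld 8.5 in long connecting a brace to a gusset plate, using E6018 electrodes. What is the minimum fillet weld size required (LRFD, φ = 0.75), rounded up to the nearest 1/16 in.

E60XX → F_EXX = 60 ksi.
Total weld length L = 8.5 in.
Required throat t_e = P_u / (φ × 0.6 F_EXX × L) = 87.3 / (0.75 × 0.6 × 60 × 8.5) = 0.3804 in.
Required leg w = t_e / 0.707 = 0.538 in → use 9/16 in.

w = 9/16 in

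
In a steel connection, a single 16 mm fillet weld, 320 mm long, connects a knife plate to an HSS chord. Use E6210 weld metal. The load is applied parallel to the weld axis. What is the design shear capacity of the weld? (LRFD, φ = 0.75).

φR_n ≈ 1010 kN

E62XX → F_EXX = 620 MPa.
Effective throat t_e = 0.707 × 16 = 11.31 mm.
Total length L = 320 mm; A_we = 11.31 × 320 = 3620 mm².
F_nw = 0.6 F_EXX = 0.6 × 620 = 372 MPa.
φR_n = 0.75 × 372 × 3620 × 10⁻³ = 1010 kN.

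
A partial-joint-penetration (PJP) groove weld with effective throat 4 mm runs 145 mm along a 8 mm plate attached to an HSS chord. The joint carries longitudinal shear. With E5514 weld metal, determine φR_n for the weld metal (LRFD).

φR_n ≈ 144 kN

E55XX → F_EXX = 550 MPa.
Effective throat (given) t_e = 4 mm.
A_we = 4 × 145 = 580 mm².
F_nw = 0.6 F_EXX = 330 MPa.
φR_n = 0.75 × 330 × 580 × 10⁻³ = 143.6 kN.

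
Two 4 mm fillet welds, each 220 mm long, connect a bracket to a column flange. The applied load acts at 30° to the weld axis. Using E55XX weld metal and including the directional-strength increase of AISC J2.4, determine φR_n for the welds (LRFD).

E55XX → F_EXX = 550 MPa.
t_e = 0.707 × 4 = 2.828 mm; A_we = 2.828 × 440 = 1244 mm².
Directional factor: 1.0 + 0.5 sin^1.5(30°) = 1.177.
F_nw = 0.6 × 550 × 1.177 = 388.3 MPa.
φR_n = 0.75 × 388.3 × 1244 × 10⁻³ = 362.4 kN.

φR_n ≈ 362 kN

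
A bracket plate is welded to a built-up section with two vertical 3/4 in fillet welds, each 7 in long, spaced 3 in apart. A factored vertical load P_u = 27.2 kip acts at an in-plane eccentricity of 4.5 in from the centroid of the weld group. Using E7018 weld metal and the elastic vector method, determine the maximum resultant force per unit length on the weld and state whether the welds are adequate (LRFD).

E70XX → F_EXX = 70 ksi.
Total weld length L_w = 14 in. Treat welds as unit-width lines.
Polar moment about centroid: J = 2[d³/12 + d(b/2)²] = 2[7³/12 + 7×1.5²] = 88.67 in³.
Direct shear f_v = P/L_w = 27.2 / 14 = 1.943 kip/in (vertical).
Torsion M = P·e = 27.2 × 4.5 = 122.4 kip·in.
Critical point at (x, y) = (1.5, 3.5) from centroid. f_tx = M·y/J = 4.832 kip/in; f_ty = M·x/J = 2.071 kip/in.
Resultant f_max = √[f_tx² + (f_v + f_ty)²] = √[4.832² + (1.943 + 2.071)²] = 6.281 kip/in.
Capacity per unit length: φr_n = 0.75 × 0.6 × 70 × (0.707 × 0.75) = 16.7 kip/in.
6.281 ≤ 16.7 → adequate.

f_max ≈ 6.28 kip/in; adequate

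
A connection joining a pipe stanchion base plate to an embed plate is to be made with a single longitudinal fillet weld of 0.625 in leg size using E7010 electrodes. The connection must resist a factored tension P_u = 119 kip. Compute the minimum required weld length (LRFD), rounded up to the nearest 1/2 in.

E70XX → F_EXX = 70 ksi.
Throat t_e = 0.707 × 0.625 = 0.4419 in.
φr_n = 0.75 × 0.6 × 70 × 0.4419 = 13.92 kip/in.
L_req = P_u / φr_n = 119 / 13.92 = 8.549 in total.
Round up → use L = 9 in.

L = 9 in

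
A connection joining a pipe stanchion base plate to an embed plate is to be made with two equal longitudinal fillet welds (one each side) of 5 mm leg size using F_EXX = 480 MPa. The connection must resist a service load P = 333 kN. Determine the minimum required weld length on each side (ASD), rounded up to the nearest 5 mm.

Throat t_e = 0.707 × 5 = 3.535 mm.
r_n/Ω = (0.6 × 480 × 3.535) / 2.0 = 509 N/mm = 0.509 kN/mm.
L_req = P / (r_n/Ω) = 333 / 0.509 = 654.2 mm total.
Per side: 654.2 / 2 = 327.1 mm.
Round up → use L = 330 mm on each side.

L = 330 mm on each side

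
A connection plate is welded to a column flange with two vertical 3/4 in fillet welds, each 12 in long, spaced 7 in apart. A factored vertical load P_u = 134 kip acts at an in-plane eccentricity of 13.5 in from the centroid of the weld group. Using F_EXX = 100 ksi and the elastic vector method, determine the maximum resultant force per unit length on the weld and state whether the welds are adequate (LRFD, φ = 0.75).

Total weld length L_w = 24 in. Treat welds as unit-width lines.
Polar moment about centroid: J = 2[d³/12 + d(b/2)²] = 2[12³/12 + 12×3.5²] = 582 in³.
Direct shear f_v = P/L_w = 134 / 24 = 5.583 kip/in (vertical).
Torsion M = P·e = 134 × 13.5 = 1809 kip·in.
Critical point at (x, y) = (3.5, 6) from centroid. f_tx = M·y/J = 18.65 kip/in; f_ty = M·x/J = 10.88 kip/in.
Resultant f_max = √[f_tx² + (f_v + f_ty)²] = √[18.65² + (5.583 + 10.88)²] = 24.88 kip/in.
Capacity per unit length: φr_n = 0.75 × 0.6 × 100 × (0.707 × 0.75) = 23.86 kip/in.
24.88 > 23.86 → NOT adequate.

f_max ≈ 24.9 kip/in; NOT adequate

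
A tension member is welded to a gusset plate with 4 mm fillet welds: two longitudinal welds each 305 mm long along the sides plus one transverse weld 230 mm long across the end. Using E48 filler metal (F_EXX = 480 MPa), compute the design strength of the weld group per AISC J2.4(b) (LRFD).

t_e = 0.707 × 4 = 2.828 mm.
R_nwl = 0.6 × 480 × 2.828 × 610 × 10⁻³ = 496.8 kN (longitudinal, 2 welds).
R_nwt = 0.6 × 480 × 2.828 × 230 × 10⁻³ = 187.3 kN (transverse, base value).
(i) R_nwl + R_nwt = 684.1 kN; (ii) 0.85 R_nwl + 1.5 R_nwt = 703.3 kN.
R_n = max = 703.3 kN [governs: (ii)]; φR_n = 527.5 kN.

φR_n ≈ 527 kN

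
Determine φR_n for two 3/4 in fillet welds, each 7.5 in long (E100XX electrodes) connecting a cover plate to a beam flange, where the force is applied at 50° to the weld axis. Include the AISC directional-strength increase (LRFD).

E100XX → F_EXX = 100 ksi.
t_e = 0.707 × 0.75 = 0.5302 in; A_we = 0.5302 × 15 = 7.954 in².
Directional factor: 1.0 + 0.5 sin^1.5(50°) = 1.335.
F_nw = 0.6 × 100 × 1.335 = 80.11 ksi.
φR_n = 0.75 × 80.11 × 7.954 = 477.9 kips.

φR_n ≈ 478 kips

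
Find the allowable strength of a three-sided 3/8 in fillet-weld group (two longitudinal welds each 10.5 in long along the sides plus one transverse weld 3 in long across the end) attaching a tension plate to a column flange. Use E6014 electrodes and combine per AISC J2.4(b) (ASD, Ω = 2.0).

R_n/Ω ≈ 115 kips

E60XX → F_EXX = 60 ksi.
t_e = 0.707 × 0.375 = 0.2651 in.
R_nwl = 0.6 × 60 × 0.2651 × 21 = 200.4 kips (longitudinal, 2 welds).
R_nwt = 0.6 × 60 × 0.2651 × 3 = 28.63 kips (transverse, base value).
(i) R_nwl + R_nwt = 229.1 kips; (ii) 0.85 R_nwl + 1.5 R_nwt = 213.3 kips.
R_n = max = 229.1 kips [governs: (i)]; R_n/Ω = 114.5 kips.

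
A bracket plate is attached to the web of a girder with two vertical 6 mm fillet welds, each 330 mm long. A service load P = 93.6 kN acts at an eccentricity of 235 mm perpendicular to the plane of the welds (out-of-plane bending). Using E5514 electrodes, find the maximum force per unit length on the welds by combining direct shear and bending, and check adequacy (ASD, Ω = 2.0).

E55XX → F_EXX = 550 MPa.
L_w = 2 × 330 = 660 mm; section modulus (unit throat) S = 2 × L²/6 = 36300 mm².
Direct shear f_v = P/L_w = 93.6×10³/660 = 141.8 N/mm.
Moment M = P × e = 93.6×10³ × 235 = 21996000 N·mm; bending f_b = M/S = 606 N/mm.
f_max = √(f_v² + f_b²) = √(141.8² + 606²) = 622.3 N/mm.
r_n/Ω = (1/2.0) × 0.6 × 550 × (0.707 × 6) = 699.9 N/mm → adequate.

f_max ≈ 622 N/mm; adequate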